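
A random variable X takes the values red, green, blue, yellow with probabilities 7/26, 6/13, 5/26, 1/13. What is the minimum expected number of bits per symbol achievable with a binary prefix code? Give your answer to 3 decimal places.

1.808 bits/symbol

Repeatedly combine the two least-probable nodes; the expected code length is the sum of the merged weights.
merge 1/13 + 5/26 → 7/26
merge 7/26 + 7/26 → 7/13
merge 6/13 + 7/13 → 1
L = 7/26 + 7/13 + 1 = 47/26 ≈ 1.808 bits/symbol.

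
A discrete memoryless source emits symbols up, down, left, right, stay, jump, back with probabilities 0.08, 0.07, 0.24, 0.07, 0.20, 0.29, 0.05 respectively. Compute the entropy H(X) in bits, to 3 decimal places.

2.521 bits

H = −Σ pᵢ log₂ pᵢ.
−0.08·log₂(0.08) = 0.2915
−0.07·log₂(0.07) = 0.2686
−0.24·log₂(0.24) = 0.4941
−0.07·log₂(0.07) = 0.2686
−0.20·log₂(0.20) = 0.4644
−0.29·log₂(0.29) = 0.5179
−0.05·log₂(0.05) = 0.2161
Sum ≈ 2.5211 → 2.521 bits.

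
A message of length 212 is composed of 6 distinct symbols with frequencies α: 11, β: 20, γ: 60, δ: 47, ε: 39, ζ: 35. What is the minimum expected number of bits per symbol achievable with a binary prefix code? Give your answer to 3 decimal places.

2.458 bits/symbol

Probabilities are the counts divided by 212.
Repeatedly combine the two least-probable nodes; the expected code length is the sum of the merged weights.
merge 11/212 + 5/53 → 31/212
merge 31/212 + 35/212 → 33/106
merge 39/212 + 47/212 → 43/106
merge 15/53 + 33/106 → 63/106
merge 43/106 + 63/106 → 1
L = 31/212 + 33/106 + 43/106 + 63/106 + 1 = 521/212 ≈ 2.458 bits/symbol.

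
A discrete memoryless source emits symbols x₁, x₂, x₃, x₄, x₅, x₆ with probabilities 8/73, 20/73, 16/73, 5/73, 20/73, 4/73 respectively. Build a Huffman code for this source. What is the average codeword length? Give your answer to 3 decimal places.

2.356 bits/symbol

Repeatedly combine the two least-probable nodes; the expected code length is the sum of the merged weights.
merge 4/73 + 5/73 → 9/73
merge 8/73 + 9/73 → 17/73
merge 16/73 + 17/73 → 33/73
merge 20/73 + 20/73 → 40/73
merge 33/73 + 40/73 → 1
L = 9/73 + 17/73 + 33/73 + 40/73 + 1 = 172/73 ≈ 2.356 bits/symbol.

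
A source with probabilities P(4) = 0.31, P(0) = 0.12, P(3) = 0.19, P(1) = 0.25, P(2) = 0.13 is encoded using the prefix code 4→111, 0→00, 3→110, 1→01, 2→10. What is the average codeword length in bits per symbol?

L̄ = Σ pᵢ·ℓᵢ = 0.31·3 + 0.12·2 + 0.19·3 + 0.25·2 + 0.13·2 = 2.5 bits/symbol.

2.5 bits/symbol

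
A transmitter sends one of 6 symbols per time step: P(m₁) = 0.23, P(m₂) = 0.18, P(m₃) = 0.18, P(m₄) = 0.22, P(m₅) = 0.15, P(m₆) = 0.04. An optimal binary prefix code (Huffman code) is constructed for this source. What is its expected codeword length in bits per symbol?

Repeatedly combine the two least-probable nodes; the expected code length is the sum of the merged weights.
merge 1/25 + 3/20 → 19/100
merge 9/50 + 9/50 → 9/25
merge 19/100 + 11/50 → 41/100
merge 23/100 + 9/25 → 59/100
merge 41/100 + 59/100 → 1
L = 19/100 + 9/25 + 41/100 + 59/100 + 1 = 51/20 = 2.55 bits/symbol.

2.55 bits/symbol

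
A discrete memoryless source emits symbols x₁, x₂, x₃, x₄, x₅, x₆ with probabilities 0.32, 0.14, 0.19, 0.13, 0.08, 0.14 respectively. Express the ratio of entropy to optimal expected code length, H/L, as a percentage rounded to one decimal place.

98.4%

Entropy H = −Σ p log₂ p ≈ 2.4496 bits.
Huffman merges: 2/25+13/100→21/100; 7/50+7/50→7/25; 19/100+21/100→2/5; 7/25+8/25→3/5; 2/5+3/5→1. L = 249/100 ≈ 2.4900.
Efficiency = H/L = 2.4496/2.4900 = 98.4%.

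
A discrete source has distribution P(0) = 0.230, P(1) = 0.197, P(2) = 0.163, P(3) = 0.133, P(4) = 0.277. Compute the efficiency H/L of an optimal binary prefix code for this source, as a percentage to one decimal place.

Entropy H = −Σ p log₂ p ≈ 2.2761 bits.
Huffman merges: 133/1000+163/1000→37/125; 197/1000+23/100→427/1000; 277/1000+37/125→573/1000; 427/1000+573/1000→1. L = 287/125 ≈ 2.2960.
Efficiency = H/L = 2.2761/2.2960 = 99.1%.

99.1%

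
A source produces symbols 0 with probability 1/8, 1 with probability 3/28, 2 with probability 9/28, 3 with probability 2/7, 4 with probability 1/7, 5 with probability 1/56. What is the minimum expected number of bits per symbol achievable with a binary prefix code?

2.375 bits/symbol

Repeatedly combine the two least-probable nodes; the expected code length is the sum of the merged weights.
merge 1/56 + 3/28 → 1/8
merge 1/8 + 1/8 → 1/4
merge 1/7 + 1/4 → 11/28
merge 2/7 + 9/28 → 17/28
merge 11/28 + 17/28 → 1
L = 1/8 + 1/4 + 11/28 + 17/28 + 1 = 19/8 = 2.375 bits/symbol.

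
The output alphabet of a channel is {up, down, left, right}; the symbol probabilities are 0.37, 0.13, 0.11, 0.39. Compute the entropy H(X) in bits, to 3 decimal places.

H = −Σ pᵢ log₂ pᵢ.
−0.37·log₂(0.37) = 0.5307
−0.13·log₂(0.13) = 0.3826
−0.11·log₂(0.11) = 0.3503
−0.39·log₂(0.39) = 0.5298
Sum ≈ 1.7935 → 1.793 bits.

1.793 bits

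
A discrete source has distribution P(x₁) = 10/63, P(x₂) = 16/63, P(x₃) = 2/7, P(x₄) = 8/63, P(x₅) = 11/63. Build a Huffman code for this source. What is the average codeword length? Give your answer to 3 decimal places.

2.286 bits/symbol

Repeatedly combine the two least-probable nodes; the expected code length is the sum of the merged weights.
merge 8/63 + 10/63 → 2/7
merge 11/63 + 16/63 → 3/7
merge 2/7 + 2/7 → 4/7
merge 3/7 + 4/7 → 1
L = 2/7 + 3/7 + 4/7 + 1 = 16/7 ≈ 2.286 bits/symbol.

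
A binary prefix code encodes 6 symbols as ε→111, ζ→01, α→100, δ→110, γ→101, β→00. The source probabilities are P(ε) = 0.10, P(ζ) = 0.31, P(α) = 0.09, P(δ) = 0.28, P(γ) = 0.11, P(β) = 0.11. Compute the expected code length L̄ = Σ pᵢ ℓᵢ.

2.58 bits/symbol

L̄ = Σ pᵢ·ℓᵢ = 0.10·3 + 0.31·2 + 0.09·3 + 0.28·3 + 0.11·3 + 0.11·2 = 2.58 bits/symbol.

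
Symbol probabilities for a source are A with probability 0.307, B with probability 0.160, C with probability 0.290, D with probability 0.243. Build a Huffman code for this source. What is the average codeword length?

Repeatedly combine the two least-probable nodes; the expected code length is the sum of the merged weights.
merge 4/25 + 243/1000 → 403/1000
merge 29/100 + 307/1000 → 597/1000
merge 403/1000 + 597/1000 → 1
L = 403/1000 + 597/1000 + 1 = 2 bits/symbol.

2 bits/symbol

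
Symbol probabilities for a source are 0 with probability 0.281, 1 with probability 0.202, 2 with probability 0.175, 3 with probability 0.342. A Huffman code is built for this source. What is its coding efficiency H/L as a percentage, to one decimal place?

Entropy H = −Σ p log₂ p ≈ 1.9502 bits.
Huffman merges: 7/40+101/500→377/1000; 281/1000+171/500→623/1000; 377/1000+623/1000→1. L = 2 ≈ 2.0000.
Efficiency = H/L = 1.9502/2.0000 = 97.5%.

97.5%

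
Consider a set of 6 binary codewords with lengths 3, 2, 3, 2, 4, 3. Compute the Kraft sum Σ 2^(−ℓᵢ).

0.9375

With common denominator 2^4 = 16: Σ 2^(−ℓᵢ) = 2/16 + 4/16 + 2/16 + 4/16 + 1/16 + 2/16 = 15/16 = 0.9375.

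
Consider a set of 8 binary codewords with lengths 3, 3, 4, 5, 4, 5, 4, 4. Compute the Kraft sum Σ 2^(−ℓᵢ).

0.5625

With common denominator 2^5 = 32: Σ 2^(−ℓᵢ) = 4/32 + 4/32 + 2/32 + 1/32 + 2/32 + 1/32 + 2/32 + 2/32 = 18/32 = 0.5625.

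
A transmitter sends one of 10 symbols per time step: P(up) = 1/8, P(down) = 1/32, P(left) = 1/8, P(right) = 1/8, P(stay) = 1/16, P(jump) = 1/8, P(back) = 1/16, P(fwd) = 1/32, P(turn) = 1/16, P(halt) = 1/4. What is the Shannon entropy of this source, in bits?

Each probability is a power of 1/2, so log₂(1/p) is an integer.
H = Σ p·log₂(1/p) = 1/8·3 + 1/32·5 + 1/8·3 + 1/8·3 + 1/16·4 + 1/8·3 + 1/16·4 + 1/32·5 + 1/16·4 + 1/4·2 = 3.0625 bits.

3.0625 bits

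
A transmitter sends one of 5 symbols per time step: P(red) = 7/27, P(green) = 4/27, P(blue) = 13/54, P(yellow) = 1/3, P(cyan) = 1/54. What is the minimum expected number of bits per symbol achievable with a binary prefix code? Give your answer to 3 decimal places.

Repeatedly combine the two least-probable nodes; the expected code length is the sum of the merged weights.
merge 1/54 + 4/27 → 1/6
merge 1/6 + 13/54 → 11/27
merge 7/27 + 1/3 → 16/27
merge 11/27 + 16/27 → 1
L = 1/6 + 11/27 + 16/27 + 1 = 13/6 ≈ 2.167 bits/symbol.

2.167 bits/symbol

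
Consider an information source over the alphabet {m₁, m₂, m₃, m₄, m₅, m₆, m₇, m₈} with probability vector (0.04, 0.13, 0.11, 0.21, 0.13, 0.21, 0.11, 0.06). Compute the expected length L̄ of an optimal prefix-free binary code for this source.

2.89 bits/symbol

Repeatedly combine the two least-probable nodes; the expected code length is the sum of the merged weights.
merge 1/25 + 3/50 → 1/10
merge 1/10 + 11/100 → 21/100
merge 11/100 + 13/100 → 6/25
merge 13/100 + 21/100 → 17/50
merge 21/100 + 21/100 → 21/50
merge 6/25 + 17/50 → 29/50
merge 21/50 + 29/50 → 1
L = 1/10 + 21/100 + 6/25 + 17/50 + 21/50 + 29/50 + 1 = 289/100 = 2.89 bits/symbol.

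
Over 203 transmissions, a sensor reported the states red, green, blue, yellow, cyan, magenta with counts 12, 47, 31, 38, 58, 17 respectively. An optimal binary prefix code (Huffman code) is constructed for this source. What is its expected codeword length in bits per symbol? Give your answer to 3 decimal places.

2.438 bits/symbol

Probabilities are the counts divided by 203.
Repeatedly combine the two least-probable nodes; the expected code length is the sum of the merged weights.
merge 12/203 + 17/203 → 1/7
merge 1/7 + 31/203 → 60/203
merge 38/203 + 47/203 → 85/203
merge 2/7 + 60/203 → 118/203
merge 85/203 + 118/203 → 1
L = 1/7 + 60/203 + 85/203 + 118/203 + 1 = 495/203 ≈ 2.438 bits/symbol.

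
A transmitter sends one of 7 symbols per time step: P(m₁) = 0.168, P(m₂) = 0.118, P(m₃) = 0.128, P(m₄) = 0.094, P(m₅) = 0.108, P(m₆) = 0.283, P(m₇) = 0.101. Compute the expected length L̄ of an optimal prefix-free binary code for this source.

Repeatedly combine the two least-probable nodes; the expected code length is the sum of the merged weights.
merge 47/500 + 101/1000 → 39/200
merge 27/250 + 59/500 → 113/500
merge 16/125 + 21/125 → 37/125
merge 39/200 + 113/500 → 421/1000
merge 283/1000 + 37/125 → 579/1000
merge 421/1000 + 579/1000 → 1
L = 39/200 + 113/500 + 37/125 + 421/1000 + 579/1000 + 1 = 2717/1000 = 2.717 bits/symbol.

2.717 bits/symbol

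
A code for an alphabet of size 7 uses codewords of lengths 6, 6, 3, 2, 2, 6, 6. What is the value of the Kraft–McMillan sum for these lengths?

With common denominator 2^6 = 64: Σ 2^(−ℓᵢ) = 1/64 + 1/64 + 8/64 + 16/64 + 16/64 + 1/64 + 1/64 = 44/64 = 0.6875.

0.6875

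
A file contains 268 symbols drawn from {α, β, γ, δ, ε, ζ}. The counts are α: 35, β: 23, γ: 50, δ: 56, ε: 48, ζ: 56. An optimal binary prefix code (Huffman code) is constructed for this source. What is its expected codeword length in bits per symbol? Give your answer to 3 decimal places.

2.582 bits/symbol

Probabilities are the counts divided by 268.
Repeatedly combine the two least-probable nodes; the expected code length is the sum of the merged weights.
merge 23/268 + 35/268 → 29/134
merge 12/67 + 25/134 → 49/134
merge 14/67 + 14/67 → 28/67
merge 29/134 + 49/134 → 39/67
merge 28/67 + 39/67 → 1
L = 29/134 + 49/134 + 28/67 + 39/67 + 1 = 173/67 ≈ 2.582 bits/symbol.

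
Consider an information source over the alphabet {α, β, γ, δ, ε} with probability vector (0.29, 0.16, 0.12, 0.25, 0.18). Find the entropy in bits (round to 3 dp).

2.253 bits

H = −Σ pᵢ log₂ pᵢ.
−0.29·log₂(0.29) = 0.5179
−0.16·log₂(0.16) = 0.4230
−0.12·log₂(0.12) = 0.3671
−0.25·log₂(0.25) = 0.5000
−0.18·log₂(0.18) = 0.4453
Sum ≈ 2.2533 → 2.253 bits.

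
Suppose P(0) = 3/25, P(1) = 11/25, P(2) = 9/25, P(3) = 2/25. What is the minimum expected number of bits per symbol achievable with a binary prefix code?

1.76 bits/symbol

Repeatedly combine the two least-probable nodes; the expected code length is the sum of the merged weights.
merge 2/25 + 3/25 → 1/5
merge 1/5 + 9/25 → 14/25
merge 11/25 + 14/25 → 1
L = 1/5 + 14/25 + 1 = 44/25 = 1.76 bits/symbol.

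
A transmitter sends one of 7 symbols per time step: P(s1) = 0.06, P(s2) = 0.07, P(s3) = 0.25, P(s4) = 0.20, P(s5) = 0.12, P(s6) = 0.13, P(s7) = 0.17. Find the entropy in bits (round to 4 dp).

2.6608 bits

H = −Σ pᵢ log₂ pᵢ.
−0.06·log₂(0.06) = 0.2435
−0.07·log₂(0.07) = 0.2686
−0.25·log₂(0.25) = 0.5000
−0.20·log₂(0.20) = 0.4644
−0.12·log₂(0.12) = 0.3671
−0.13·log₂(0.13) = 0.3826
−0.17·log₂(0.17) = 0.4346
Sum ≈ 2.6608 → 2.6608 bits.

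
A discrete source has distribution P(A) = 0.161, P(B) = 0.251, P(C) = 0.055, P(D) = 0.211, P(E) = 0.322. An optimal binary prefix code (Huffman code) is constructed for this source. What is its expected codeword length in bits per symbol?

Repeatedly combine the two least-probable nodes; the expected code length is the sum of the merged weights.
merge 11/200 + 161/1000 → 27/125
merge 211/1000 + 27/125 → 427/1000
merge 251/1000 + 161/500 → 573/1000
merge 427/1000 + 573/1000 → 1
L = 27/125 + 427/1000 + 573/1000 + 1 = 277/125 = 2.216 bits/symbol.

2.216 bits/symbol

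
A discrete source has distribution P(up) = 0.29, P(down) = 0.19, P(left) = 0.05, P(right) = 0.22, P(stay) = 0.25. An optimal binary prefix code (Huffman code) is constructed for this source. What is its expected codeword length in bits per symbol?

2.24 bits/symbol

Repeatedly combine the two least-probable nodes; the expected code length is the sum of the merged weights.
merge 1/20 + 19/100 → 6/25
merge 11/50 + 6/25 → 23/50
merge 1/4 + 29/100 → 27/50
merge 23/50 + 27/50 → 1
L = 6/25 + 23/50 + 27/50 + 1 = 56/25 = 2.24 bits/symbol.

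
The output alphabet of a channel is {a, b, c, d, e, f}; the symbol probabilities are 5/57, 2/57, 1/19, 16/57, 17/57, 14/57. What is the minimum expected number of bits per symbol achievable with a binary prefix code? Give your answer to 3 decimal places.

Repeatedly combine the two least-probable nodes; the expected code length is the sum of the merged weights.
merge 2/57 + 1/19 → 5/57
merge 5/57 + 5/57 → 10/57
merge 10/57 + 14/57 → 8/19
merge 16/57 + 17/57 → 11/19
merge 8/19 + 11/19 → 1
L = 5/57 + 10/57 + 8/19 + 11/19 + 1 = 43/19 ≈ 2.263 bits/symbol.

2.263 bits/symbol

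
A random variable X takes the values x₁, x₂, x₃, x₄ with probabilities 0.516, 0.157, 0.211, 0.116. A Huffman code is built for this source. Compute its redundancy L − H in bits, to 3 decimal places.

Entropy H = −Σ p log₂ p ≈ 1.7461 bits.
Huffman merges: 29/250+157/1000→273/1000; 211/1000+273/1000→121/250; 121/250+129/250→1. L = 1757/1000 ≈ 1.7570.
L − H = 1.7570 − 1.7461 = 0.011 bits.

0.011 bits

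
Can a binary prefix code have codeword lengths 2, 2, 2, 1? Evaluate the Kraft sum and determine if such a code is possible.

With common denominator 2^2 = 4: Σ 2^(−ℓᵢ) = 1/4 + 1/4 + 1/4 + 2/4 = 5/4 = 1.25.
Kraft's inequality requires Σ ≤ 1; here Σ = 1.25 > 1, so no such prefix code exists.

1.25; no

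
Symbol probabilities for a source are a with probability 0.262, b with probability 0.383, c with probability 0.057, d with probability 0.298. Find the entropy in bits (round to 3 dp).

H = −Σ pᵢ log₂ pᵢ.
−0.262·log₂(0.262) = 0.5063
−0.383·log₂(0.383) = 0.5303
−0.057·log₂(0.057) = 0.2356
−0.298·log₂(0.298) = 0.5205
Sum ≈ 1.7926 → 1.793 bits.

1.793 bits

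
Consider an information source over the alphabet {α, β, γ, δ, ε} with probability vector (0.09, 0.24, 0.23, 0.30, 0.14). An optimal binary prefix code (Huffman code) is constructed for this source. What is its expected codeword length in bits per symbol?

2.23 bits/symbol

Repeatedly combine the two least-probable nodes; the expected code length is the sum of the merged weights.
merge 9/100 + 7/50 → 23/100
merge 23/100 + 23/100 → 23/50
merge 6/25 + 3/10 → 27/50
merge 23/50 + 27/50 → 1
L = 23/100 + 23/50 + 27/50 + 1 = 223/100 = 2.23 bits/symbol.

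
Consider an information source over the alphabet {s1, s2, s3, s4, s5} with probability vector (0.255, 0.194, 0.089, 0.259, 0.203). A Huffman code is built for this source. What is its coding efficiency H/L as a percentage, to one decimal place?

98.3%

Entropy H = −Σ p log₂ p ≈ 2.2441 bits.
Huffman merges: 89/1000+97/500→283/1000; 203/1000+51/200→229/500; 259/1000+283/1000→271/500; 229/500+271/500→1. L = 2283/1000 ≈ 2.2830.
Efficiency = H/L = 2.2441/2.2830 = 98.3%.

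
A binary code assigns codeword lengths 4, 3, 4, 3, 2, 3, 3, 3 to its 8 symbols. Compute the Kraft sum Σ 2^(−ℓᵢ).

With common denominator 2^4 = 16: Σ 2^(−ℓᵢ) = 1/16 + 2/16 + 1/16 + 2/16 + 4/16 + 2/16 + 2/16 + 2/16 = 16/16 = 1.

1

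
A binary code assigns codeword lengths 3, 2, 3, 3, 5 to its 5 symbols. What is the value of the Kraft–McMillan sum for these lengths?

0.65625

With common denominator 2^5 = 32: Σ 2^(−ℓᵢ) = 4/32 + 8/32 + 4/32 + 4/32 + 1/32 = 21/32 = 0.65625.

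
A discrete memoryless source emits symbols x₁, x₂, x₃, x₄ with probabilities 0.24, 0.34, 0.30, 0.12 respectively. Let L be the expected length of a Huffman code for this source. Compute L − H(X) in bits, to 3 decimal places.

0.089 bits

Entropy H = −Σ p log₂ p ≈ 1.9115 bits.
Huffman merges: 3/25+6/25→9/25; 3/10+17/50→16/25; 9/25+16/25→1. L = 2 ≈ 2.0000.
L − H = 2.0000 − 1.9115 = 0.089 bits.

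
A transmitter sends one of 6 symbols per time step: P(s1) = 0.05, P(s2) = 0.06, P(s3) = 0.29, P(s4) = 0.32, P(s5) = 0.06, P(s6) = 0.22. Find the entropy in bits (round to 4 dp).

H = −Σ pᵢ log₂ pᵢ.
−0.05·log₂(0.05) = 0.2161
−0.06·log₂(0.06) = 0.2435
−0.29·log₂(0.29) = 0.5179
−0.32·log₂(0.32) = 0.5260
−0.06·log₂(0.06) = 0.2435
−0.22·log₂(0.22) = 0.4806
Sum ≈ 2.2277 → 2.2277 bits.

2.2277 bits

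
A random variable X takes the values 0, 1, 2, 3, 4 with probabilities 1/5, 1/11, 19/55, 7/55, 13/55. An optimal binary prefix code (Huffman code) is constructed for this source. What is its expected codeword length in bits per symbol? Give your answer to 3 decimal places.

Repeatedly combine the two least-probable nodes; the expected code length is the sum of the merged weights.
merge 1/11 + 7/55 → 12/55
merge 1/5 + 12/55 → 23/55
merge 13/55 + 19/55 → 32/55
merge 23/55 + 32/55 → 1
L = 12/55 + 23/55 + 32/55 + 1 = 122/55 ≈ 2.218 bits/symbol.

2.218 bits/symbol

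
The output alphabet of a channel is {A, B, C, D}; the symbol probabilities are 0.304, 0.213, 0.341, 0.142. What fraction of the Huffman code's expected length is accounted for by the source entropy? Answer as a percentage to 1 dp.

96.3%

Entropy H = −Σ p log₂ p ≈ 1.9266 bits.
Huffman merges: 71/500+213/1000→71/200; 38/125+341/1000→129/200; 71/200+129/200→1. L = 2 ≈ 2.0000.
Efficiency = H/L = 1.9266/2.0000 = 96.3%.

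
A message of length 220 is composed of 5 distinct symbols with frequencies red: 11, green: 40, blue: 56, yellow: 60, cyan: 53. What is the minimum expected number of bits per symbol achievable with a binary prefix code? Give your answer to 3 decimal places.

Probabilities are the counts divided by 220.
Repeatedly combine the two least-probable nodes; the expected code length is the sum of the merged weights.
merge 1/20 + 2/11 → 51/220
merge 51/220 + 53/220 → 26/55
merge 14/55 + 3/11 → 29/55
merge 26/55 + 29/55 → 1
L = 51/220 + 26/55 + 29/55 + 1 = 491/220 ≈ 2.232 bits/symbol.

2.232 bits/symbol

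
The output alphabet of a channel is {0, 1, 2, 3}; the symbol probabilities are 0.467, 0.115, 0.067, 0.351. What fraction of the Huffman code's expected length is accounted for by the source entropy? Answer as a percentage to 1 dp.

97.0%

Entropy H = −Σ p log₂ p ≈ 1.6633 bits.
Huffman merges: 67/1000+23/200→91/500; 91/500+351/1000→533/1000; 467/1000+533/1000→1. L = 343/200 ≈ 1.7150.
Efficiency = H/L = 1.6633/1.7150 = 97.0%.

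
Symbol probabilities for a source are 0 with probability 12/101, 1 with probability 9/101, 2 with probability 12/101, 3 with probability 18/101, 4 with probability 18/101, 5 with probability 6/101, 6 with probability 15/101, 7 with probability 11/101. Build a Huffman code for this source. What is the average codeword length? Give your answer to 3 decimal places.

2.970 bits/symbol

Repeatedly combine the two least-probable nodes; the expected code length is the sum of the merged weights.
merge 6/101 + 9/101 → 15/101
merge 11/101 + 12/101 → 23/101
merge 12/101 + 15/101 → 27/101
merge 15/101 + 18/101 → 33/101
merge 18/101 + 23/101 → 41/101
merge 27/101 + 33/101 → 60/101
merge 41/101 + 60/101 → 1
L = 15/101 + 23/101 + 27/101 + 33/101 + 41/101 + 60/101 + 1 = 300/101 ≈ 2.970 bits/symbol.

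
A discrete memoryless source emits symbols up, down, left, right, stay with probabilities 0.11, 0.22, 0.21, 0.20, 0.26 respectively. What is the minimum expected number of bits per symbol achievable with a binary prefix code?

Repeatedly combine the two least-probable nodes; the expected code length is the sum of the merged weights.
merge 11/100 + 1/5 → 31/100
merge 21/100 + 11/50 → 43/100
merge 13/50 + 31/100 → 57/100
merge 43/100 + 57/100 → 1
L = 31/100 + 43/100 + 57/100 + 1 = 231/100 = 2.31 bits/symbol.

2.31 bits/symbol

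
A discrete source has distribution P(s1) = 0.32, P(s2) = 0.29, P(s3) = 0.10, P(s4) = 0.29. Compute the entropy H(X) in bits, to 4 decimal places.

1.8940 bits

H = −Σ pᵢ log₂ pᵢ.
−0.32·log₂(0.32) = 0.5260
−0.29·log₂(0.29) = 0.5179
−0.10·log₂(0.10) = 0.3322
−0.29·log₂(0.29) = 0.5179
Sum ≈ 1.8940 → 1.8940 bits.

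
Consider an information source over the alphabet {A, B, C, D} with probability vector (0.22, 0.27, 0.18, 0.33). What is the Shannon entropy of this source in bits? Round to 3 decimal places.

1.964 bits

H = −Σ pᵢ log₂ pᵢ.
−0.22·log₂(0.22) = 0.4806
−0.27·log₂(0.27) = 0.5100
−0.18·log₂(0.18) = 0.4453
−0.33·log₂(0.33) = 0.5278
Sum ≈ 1.9637 → 1.964 bits.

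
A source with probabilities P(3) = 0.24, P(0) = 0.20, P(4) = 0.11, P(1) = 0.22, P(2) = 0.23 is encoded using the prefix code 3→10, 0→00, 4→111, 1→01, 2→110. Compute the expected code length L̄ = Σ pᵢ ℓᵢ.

L̄ = Σ pᵢ·ℓᵢ = 0.24·2 + 0.20·2 + 0.11·3 + 0.22·2 + 0.23·3 = 2.34 bits/symbol.

2.34 bits/symbol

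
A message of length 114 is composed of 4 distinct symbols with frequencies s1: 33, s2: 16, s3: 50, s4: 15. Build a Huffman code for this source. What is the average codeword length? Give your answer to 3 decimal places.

Probabilities are the counts divided by 114.
Repeatedly combine the two least-probable nodes; the expected code length is the sum of the merged weights.
merge 5/38 + 8/57 → 31/114
merge 31/114 + 11/38 → 32/57
merge 25/57 + 32/57 → 1
L = 31/114 + 32/57 + 1 = 11/6 ≈ 1.833 bits/symbol.

1.833 bits/symbol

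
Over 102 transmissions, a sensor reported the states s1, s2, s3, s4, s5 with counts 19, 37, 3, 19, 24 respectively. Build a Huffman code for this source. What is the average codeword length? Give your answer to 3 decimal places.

Probabilities are the counts divided by 102.
Repeatedly combine the two least-probable nodes; the expected code length is the sum of the merged weights.
merge 1/34 + 19/102 → 11/51
merge 19/102 + 11/51 → 41/102
merge 4/17 + 37/102 → 61/102
merge 41/102 + 61/102 → 1
L = 11/51 + 41/102 + 61/102 + 1 = 113/51 ≈ 2.216 bits/symbol.

2.216 bits/symbol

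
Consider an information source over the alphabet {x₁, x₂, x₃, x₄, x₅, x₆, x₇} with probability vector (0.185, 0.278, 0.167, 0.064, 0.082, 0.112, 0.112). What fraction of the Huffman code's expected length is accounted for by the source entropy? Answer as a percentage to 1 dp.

Entropy H = −Σ p log₂ p ≈ 2.6522 bits.
Huffman merges: 8/125+41/500→73/500; 14/125+14/125→28/125; 73/500+167/1000→313/1000; 37/200+28/125→409/1000; 139/500+313/1000→591/1000; 409/1000+591/1000→1. L = 2683/1000 ≈ 2.6830.
Efficiency = H/L = 2.6522/2.6830 = 98.9%.

98.9%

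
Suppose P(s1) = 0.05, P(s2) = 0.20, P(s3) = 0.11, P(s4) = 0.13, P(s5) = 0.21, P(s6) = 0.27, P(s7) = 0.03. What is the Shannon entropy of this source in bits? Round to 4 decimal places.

H = −Σ pᵢ log₂ pᵢ.
−0.05·log₂(0.05) = 0.2161
−0.20·log₂(0.20) = 0.4644
−0.11·log₂(0.11) = 0.3503
−0.13·log₂(0.13) = 0.3826
−0.21·log₂(0.21) = 0.4728
−0.27·log₂(0.27) = 0.5100
−0.03·log₂(0.03) = 0.1518
Sum ≈ 2.5480 → 2.5480 bits.

2.5480 bits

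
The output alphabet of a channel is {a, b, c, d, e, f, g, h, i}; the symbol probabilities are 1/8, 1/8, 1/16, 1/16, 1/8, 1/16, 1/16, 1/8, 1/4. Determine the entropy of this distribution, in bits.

3 bits

Each probability is a power of 1/2, so log₂(1/p) is an integer.
H = Σ p·log₂(1/p) = 1/8·3 + 1/8·3 + 1/16·4 + 1/16·4 + 1/8·3 + 1/16·4 + 1/16·4 + 1/8·3 + 1/4·2 = 3 bits.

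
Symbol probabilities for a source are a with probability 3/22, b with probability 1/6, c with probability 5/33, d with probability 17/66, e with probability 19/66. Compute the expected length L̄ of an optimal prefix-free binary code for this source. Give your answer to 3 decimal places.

2.288 bits/symbol

Repeatedly combine the two least-probable nodes; the expected code length is the sum of the merged weights.
merge 3/22 + 5/33 → 19/66
merge 1/6 + 17/66 → 14/33
merge 19/66 + 19/66 → 19/33
merge 14/33 + 19/33 → 1
L = 19/66 + 14/33 + 19/33 + 1 = 151/66 ≈ 2.288 bits/symbol.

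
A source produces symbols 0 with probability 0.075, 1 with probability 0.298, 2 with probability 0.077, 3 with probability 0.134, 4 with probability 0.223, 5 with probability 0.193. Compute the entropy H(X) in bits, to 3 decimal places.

2.415 bits

H = −Σ pᵢ log₂ pᵢ.
−0.075·log₂(0.075) = 0.2803
−0.298·log₂(0.298) = 0.5205
−0.077·log₂(0.077) = 0.2848
−0.134·log₂(0.134) = 0.3886
−0.223·log₂(0.223) = 0.4828
−0.193·log₂(0.193) = 0.4581
Sum ≈ 2.4150 → 2.415 bits.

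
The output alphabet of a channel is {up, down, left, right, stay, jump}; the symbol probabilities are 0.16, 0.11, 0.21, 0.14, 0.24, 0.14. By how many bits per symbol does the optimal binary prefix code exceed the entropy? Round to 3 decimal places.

0.016 bits

Entropy H = −Σ p log₂ p ≈ 2.5345 bits.
Huffman merges: 11/100+7/50→1/4; 7/50+4/25→3/10; 21/100+6/25→9/20; 1/4+3/10→11/20; 9/20+11/20→1. L = 51/20 ≈ 2.5500.
L − H = 2.5500 − 2.5345 = 0.016 bits.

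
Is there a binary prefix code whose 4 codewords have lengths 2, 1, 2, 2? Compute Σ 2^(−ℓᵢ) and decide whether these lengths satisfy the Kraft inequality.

With common denominator 2^2 = 4: Σ 2^(−ℓᵢ) = 1/4 + 2/4 + 1/4 + 1/4 = 5/4 = 1.25.
Kraft's inequality requires Σ ≤ 1; here Σ = 1.25 > 1, so no such prefix code exists.

1.25; no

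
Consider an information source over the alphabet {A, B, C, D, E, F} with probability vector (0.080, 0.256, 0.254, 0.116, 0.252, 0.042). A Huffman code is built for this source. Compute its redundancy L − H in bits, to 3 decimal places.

0.009 bits

Entropy H = −Σ p log₂ p ≈ 2.3506 bits.
Huffman merges: 21/500+2/25→61/500; 29/250+61/500→119/500; 119/500+63/250→49/100; 127/500+32/125→51/100; 49/100+51/100→1. L = 59/25 ≈ 2.3600.
L − H = 2.3600 − 2.3506 = 0.009 bits.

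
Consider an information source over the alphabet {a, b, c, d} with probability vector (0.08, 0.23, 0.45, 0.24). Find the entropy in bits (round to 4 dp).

H = −Σ pᵢ log₂ pᵢ.
−0.08·log₂(0.08) = 0.2915
−0.23·log₂(0.23) = 0.4877
−0.45·log₂(0.45) = 0.5184
−0.24·log₂(0.24) = 0.4941
Sum ≈ 1.7917 → 1.7917 bits.

1.7917 bits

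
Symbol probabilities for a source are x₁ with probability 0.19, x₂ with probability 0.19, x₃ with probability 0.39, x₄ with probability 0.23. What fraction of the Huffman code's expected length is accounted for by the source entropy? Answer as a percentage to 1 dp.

Entropy H = −Σ p log₂ p ≈ 1.9279 bits.
Huffman merges: 19/100+19/100→19/50; 23/100+19/50→61/100; 39/100+61/100→1. L = 199/100 ≈ 1.9900.
Efficiency = H/L = 1.9279/1.9900 = 96.9%.

96.9%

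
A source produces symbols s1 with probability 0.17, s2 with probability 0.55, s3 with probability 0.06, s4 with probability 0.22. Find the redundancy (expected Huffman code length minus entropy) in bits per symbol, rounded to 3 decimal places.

0.047 bits

Entropy H = −Σ p log₂ p ≈ 1.6331 bits.
Huffman merges: 3/50+17/100→23/100; 11/50+23/100→9/20; 9/20+11/20→1. L = 42/25 ≈ 1.6800.
L − H = 1.6800 − 1.6331 = 0.047 bits.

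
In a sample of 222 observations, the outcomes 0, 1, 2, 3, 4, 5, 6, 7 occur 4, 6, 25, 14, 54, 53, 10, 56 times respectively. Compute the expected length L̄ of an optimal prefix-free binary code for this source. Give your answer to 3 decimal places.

2.554 bits/symbol

Probabilities are the counts divided by 222.
Repeatedly combine the two least-probable nodes; the expected code length is the sum of the merged weights.
merge 2/111 + 1/37 → 5/111
merge 5/111 + 5/111 → 10/111
merge 7/111 + 10/111 → 17/111
merge 25/222 + 17/111 → 59/222
merge 53/222 + 9/37 → 107/222
merge 28/111 + 59/222 → 115/222
merge 107/222 + 115/222 → 1
L = 5/111 + 10/111 + 17/111 + 59/222 + 107/222 + 115/222 + 1 = 189/74 ≈ 2.554 bits/symbol.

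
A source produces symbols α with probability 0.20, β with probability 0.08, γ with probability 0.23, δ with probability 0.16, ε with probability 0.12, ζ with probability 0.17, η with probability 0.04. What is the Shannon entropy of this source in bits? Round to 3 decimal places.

H = −Σ pᵢ log₂ pᵢ.
−0.20·log₂(0.20) = 0.4644
−0.08·log₂(0.08) = 0.2915
−0.23·log₂(0.23) = 0.4877
−0.16·log₂(0.16) = 0.4230
−0.12·log₂(0.12) = 0.3671
−0.17·log₂(0.17) = 0.4346
−0.04·log₂(0.04) = 0.1858
Sum ≈ 2.6540 → 2.654 bits.

2.654 bits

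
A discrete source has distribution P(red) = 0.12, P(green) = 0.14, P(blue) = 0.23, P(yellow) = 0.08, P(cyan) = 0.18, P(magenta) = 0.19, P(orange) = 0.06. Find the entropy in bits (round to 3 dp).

2.687 bits

H = −Σ pᵢ log₂ pᵢ.
−0.12·log₂(0.12) = 0.3671
−0.14·log₂(0.14) = 0.3971
−0.23·log₂(0.23) = 0.4877
−0.08·log₂(0.08) = 0.2915
−0.18·log₂(0.18) = 0.4453
−0.19·log₂(0.19) = 0.4552
−0.06·log₂(0.06) = 0.2435
Sum ≈ 2.6874 → 2.687 bits.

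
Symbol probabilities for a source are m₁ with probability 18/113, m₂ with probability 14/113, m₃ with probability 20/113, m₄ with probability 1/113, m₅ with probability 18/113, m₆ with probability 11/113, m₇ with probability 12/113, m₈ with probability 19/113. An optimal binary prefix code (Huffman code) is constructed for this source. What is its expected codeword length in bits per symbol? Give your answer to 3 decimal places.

2.929 bits/symbol

Repeatedly combine the two least-probable nodes; the expected code length is the sum of the merged weights.
merge 1/113 + 11/113 → 12/113
merge 12/113 + 12/113 → 24/113
merge 14/113 + 18/113 → 32/113
merge 18/113 + 19/113 → 37/113
merge 20/113 + 24/113 → 44/113
merge 32/113 + 37/113 → 69/113
merge 44/113 + 69/113 → 1
L = 12/113 + 24/113 + 32/113 + 37/113 + 44/113 + 69/113 + 1 = 331/113 ≈ 2.929 bits/symbol.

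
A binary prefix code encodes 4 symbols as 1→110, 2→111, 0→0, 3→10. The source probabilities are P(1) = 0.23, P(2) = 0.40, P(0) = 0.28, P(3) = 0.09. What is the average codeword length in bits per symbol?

2.35 bits/symbol

L̄ = Σ pᵢ·ℓᵢ = 0.23·3 + 0.40·3 + 0.28·1 + 0.09·2 = 2.35 bits/symbol.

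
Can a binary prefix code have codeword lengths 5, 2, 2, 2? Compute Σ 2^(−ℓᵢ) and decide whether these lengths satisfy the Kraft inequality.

0.78125; yes

With common denominator 2^5 = 32: Σ 2^(−ℓᵢ) = 1/32 + 8/32 + 8/32 + 8/32 = 25/32 = 0.78125.
Kraft's inequality requires Σ ≤ 1; here Σ = 0.78125 ≤ 1, so such a prefix code exists.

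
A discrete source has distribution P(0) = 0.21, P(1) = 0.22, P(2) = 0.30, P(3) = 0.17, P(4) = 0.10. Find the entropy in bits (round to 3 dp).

2.241 bits

H = −Σ pᵢ log₂ pᵢ.
−0.21·log₂(0.21) = 0.4728
−0.22·log₂(0.22) = 0.4806
−0.30·log₂(0.30) = 0.5211
−0.17·log₂(0.17) = 0.4346
−0.10·log₂(0.10) = 0.3322
Sum ≈ 2.2413 → 2.241 bits.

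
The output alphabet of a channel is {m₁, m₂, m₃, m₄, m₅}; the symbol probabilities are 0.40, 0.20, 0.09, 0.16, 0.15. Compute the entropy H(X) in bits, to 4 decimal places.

H = −Σ pᵢ log₂ pᵢ.
−0.40·log₂(0.40) = 0.5288
−0.20·log₂(0.20) = 0.4644
−0.09·log₂(0.09) = 0.3127
−0.16·log₂(0.16) = 0.4230
−0.15·log₂(0.15) = 0.4105
Sum ≈ 2.1394 → 2.1394 bits.

2.1394 bits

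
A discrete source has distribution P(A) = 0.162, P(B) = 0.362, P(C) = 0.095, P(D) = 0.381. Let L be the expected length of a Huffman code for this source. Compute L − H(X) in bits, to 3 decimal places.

0.067 bits

Entropy H = −Σ p log₂ p ≈ 1.8091 bits.
Huffman merges: 19/200+81/500→257/1000; 257/1000+181/500→619/1000; 381/1000+619/1000→1. L = 469/250 ≈ 1.8760.
L − H = 1.8760 − 1.8091 = 0.067 bits.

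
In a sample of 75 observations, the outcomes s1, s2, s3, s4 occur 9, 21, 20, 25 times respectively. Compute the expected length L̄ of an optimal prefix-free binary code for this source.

Probabilities are the counts divided by 75.
Repeatedly combine the two least-probable nodes; the expected code length is the sum of the merged weights.
merge 3/25 + 4/15 → 29/75
merge 7/25 + 1/3 → 46/75
merge 29/75 + 46/75 → 1
L = 29/75 + 46/75 + 1 = 2 bits/symbol.

2 bits/symbol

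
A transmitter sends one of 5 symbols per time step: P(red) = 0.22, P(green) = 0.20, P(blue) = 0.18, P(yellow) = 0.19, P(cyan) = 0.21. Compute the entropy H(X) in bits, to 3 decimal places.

H = −Σ pᵢ log₂ pᵢ.
−0.22·log₂(0.22) = 0.4806
−0.20·log₂(0.20) = 0.4644
−0.18·log₂(0.18) = 0.4453
−0.19·log₂(0.19) = 0.4552
−0.21·log₂(0.21) = 0.4728
Sum ≈ 2.3183 → 2.318 bits.

2.318 bits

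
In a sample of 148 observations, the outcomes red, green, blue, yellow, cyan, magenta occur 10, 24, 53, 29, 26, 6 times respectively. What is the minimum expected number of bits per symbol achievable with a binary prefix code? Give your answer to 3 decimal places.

Probabilities are the counts divided by 148.
Repeatedly combine the two least-probable nodes; the expected code length is the sum of the merged weights.
merge 3/74 + 5/74 → 4/37
merge 4/37 + 6/37 → 10/37
merge 13/74 + 29/148 → 55/148
merge 10/37 + 53/148 → 93/148
merge 55/148 + 93/148 → 1
L = 4/37 + 10/37 + 55/148 + 93/148 + 1 = 88/37 ≈ 2.378 bits/symbol.

2.378 bits/symbol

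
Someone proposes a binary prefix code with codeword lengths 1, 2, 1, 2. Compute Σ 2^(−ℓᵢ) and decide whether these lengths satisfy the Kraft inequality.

1.5; no

With common denominator 2^2 = 4: Σ 2^(−ℓᵢ) = 2/4 + 1/4 + 2/4 + 1/4 = 6/4 = 1.5.
Kraft's inequality requires Σ ≤ 1; here Σ = 1.5 > 1, so no such prefix code exists.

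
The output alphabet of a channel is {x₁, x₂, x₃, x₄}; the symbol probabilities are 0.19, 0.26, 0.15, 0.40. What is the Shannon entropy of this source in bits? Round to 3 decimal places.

H = −Σ pᵢ log₂ pᵢ.
−0.19·log₂(0.19) = 0.4552
−0.26·log₂(0.26) = 0.5053
−0.15·log₂(0.15) = 0.4105
−0.40·log₂(0.40) = 0.5288
Sum ≈ 1.8998 → 1.900 bits.

1.900 bits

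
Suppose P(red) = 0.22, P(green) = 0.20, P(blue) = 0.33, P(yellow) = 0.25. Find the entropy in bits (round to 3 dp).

H = −Σ pᵢ log₂ pᵢ.
−0.22·log₂(0.22) = 0.4806
−0.20·log₂(0.20) = 0.4644
−0.33·log₂(0.33) = 0.5278
−0.25·log₂(0.25) = 0.5000
Sum ≈ 1.9728 → 1.973 bits.

1.973 bits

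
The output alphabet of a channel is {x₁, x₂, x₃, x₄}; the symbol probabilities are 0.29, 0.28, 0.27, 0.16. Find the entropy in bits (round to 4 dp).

1.9652 bits

H = −Σ pᵢ log₂ pᵢ.
−0.29·log₂(0.29) = 0.5179
−0.28·log₂(0.28) = 0.5142
−0.27·log₂(0.27) = 0.5100
−0.16·log₂(0.16) = 0.4230
Sum ≈ 1.9652 → 1.9652 bits.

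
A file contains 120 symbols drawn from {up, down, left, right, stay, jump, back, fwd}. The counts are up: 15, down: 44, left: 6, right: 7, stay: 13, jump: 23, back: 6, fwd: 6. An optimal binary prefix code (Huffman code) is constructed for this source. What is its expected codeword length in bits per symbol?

2.65 bits/symbol

Probabilities are the counts divided by 120.
Repeatedly combine the two least-probable nodes; the expected code length is the sum of the merged weights.
merge 1/20 + 1/20 → 1/10
merge 1/20 + 7/120 → 13/120
merge 1/10 + 13/120 → 5/24
merge 13/120 + 1/8 → 7/30
merge 23/120 + 5/24 → 2/5
merge 7/30 + 11/30 → 3/5
merge 2/5 + 3/5 → 1
L = 1/10 + 13/120 + 5/24 + 7/30 + 2/5 + 3/5 + 1 = 53/20 = 2.65 bits/symbol.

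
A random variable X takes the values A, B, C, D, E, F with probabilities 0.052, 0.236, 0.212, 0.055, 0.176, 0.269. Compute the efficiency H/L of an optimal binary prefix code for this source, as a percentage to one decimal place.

99.1%

Entropy H = −Σ p log₂ p ≈ 2.3687 bits.
Huffman merges: 13/250+11/200→107/1000; 107/1000+22/125→283/1000; 53/250+59/250→56/125; 269/1000+283/1000→69/125; 56/125+69/125→1. L = 239/100 ≈ 2.3900.
Efficiency = H/L = 2.3687/2.3900 = 99.1%.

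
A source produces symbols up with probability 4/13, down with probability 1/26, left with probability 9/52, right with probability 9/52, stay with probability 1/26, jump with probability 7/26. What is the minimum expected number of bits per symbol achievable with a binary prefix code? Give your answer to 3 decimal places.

Repeatedly combine the two least-probable nodes; the expected code length is the sum of the merged weights.
merge 1/26 + 1/26 → 1/13
merge 1/13 + 9/52 → 1/4
merge 9/52 + 1/4 → 11/26
merge 7/26 + 4/13 → 15/26
merge 11/26 + 15/26 → 1
L = 1/13 + 1/4 + 11/26 + 15/26 + 1 = 121/52 ≈ 2.327 bits/symbol.

2.327 bits/symbol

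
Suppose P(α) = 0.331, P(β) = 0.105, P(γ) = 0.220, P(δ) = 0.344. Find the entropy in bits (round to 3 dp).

1.880 bits

H = −Σ pᵢ log₂ pᵢ.
−0.331·log₂(0.331) = 0.5280
−0.105·log₂(0.105) = 0.3414
−0.220·log₂(0.220) = 0.4806
−0.344·log₂(0.344) = 0.5296
Sum ≈ 1.8796 → 1.880 bits.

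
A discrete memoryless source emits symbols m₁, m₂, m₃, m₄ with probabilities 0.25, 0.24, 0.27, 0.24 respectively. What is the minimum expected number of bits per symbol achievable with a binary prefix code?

Repeatedly combine the two least-probable nodes; the expected code length is the sum of the merged weights.
merge 6/25 + 6/25 → 12/25
merge 1/4 + 27/100 → 13/25
merge 12/25 + 13/25 → 1
L = 12/25 + 13/25 + 1 = 2 bits/symbol.

2 bits/symbol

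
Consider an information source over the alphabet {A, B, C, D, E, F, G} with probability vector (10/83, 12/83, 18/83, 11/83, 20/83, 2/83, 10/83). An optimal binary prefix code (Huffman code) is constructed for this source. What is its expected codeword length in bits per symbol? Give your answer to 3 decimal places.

2.687 bits/symbol

Repeatedly combine the two least-probable nodes; the expected code length is the sum of the merged weights.
merge 2/83 + 10/83 → 12/83
merge 10/83 + 11/83 → 21/83
merge 12/83 + 12/83 → 24/83
merge 18/83 + 20/83 → 38/83
merge 21/83 + 24/83 → 45/83
merge 38/83 + 45/83 → 1
L = 12/83 + 21/83 + 24/83 + 38/83 + 45/83 + 1 = 223/83 ≈ 2.687 bits/symbol.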